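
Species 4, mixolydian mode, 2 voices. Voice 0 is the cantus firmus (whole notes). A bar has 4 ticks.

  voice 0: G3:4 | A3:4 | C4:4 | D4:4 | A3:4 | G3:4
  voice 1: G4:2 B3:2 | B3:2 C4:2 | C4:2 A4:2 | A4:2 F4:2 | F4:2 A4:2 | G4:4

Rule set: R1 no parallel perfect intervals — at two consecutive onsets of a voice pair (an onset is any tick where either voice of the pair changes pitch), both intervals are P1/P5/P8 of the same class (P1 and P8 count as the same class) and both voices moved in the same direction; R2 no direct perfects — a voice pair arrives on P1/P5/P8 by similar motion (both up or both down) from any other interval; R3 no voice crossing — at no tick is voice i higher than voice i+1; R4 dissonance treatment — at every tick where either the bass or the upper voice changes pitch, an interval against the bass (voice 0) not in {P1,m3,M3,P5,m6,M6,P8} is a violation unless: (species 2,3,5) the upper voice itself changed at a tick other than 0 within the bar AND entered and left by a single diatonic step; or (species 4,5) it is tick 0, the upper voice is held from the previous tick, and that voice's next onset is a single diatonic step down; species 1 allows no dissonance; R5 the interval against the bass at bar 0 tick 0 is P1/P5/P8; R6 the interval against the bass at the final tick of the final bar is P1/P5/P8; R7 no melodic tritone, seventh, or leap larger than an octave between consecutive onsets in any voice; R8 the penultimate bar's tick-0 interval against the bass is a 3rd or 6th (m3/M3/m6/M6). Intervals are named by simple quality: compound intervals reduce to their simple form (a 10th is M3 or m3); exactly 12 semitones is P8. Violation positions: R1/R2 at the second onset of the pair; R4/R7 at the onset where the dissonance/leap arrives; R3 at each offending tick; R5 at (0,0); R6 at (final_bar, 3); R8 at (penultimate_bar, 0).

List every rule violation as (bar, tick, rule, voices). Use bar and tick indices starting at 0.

(1, 0, R4, (0, 1))
(5, 0, R1, (0, 1))

bar 0: v0=G3 v1=G4 downbeat P8
bar 1: v0=A3 v1=B3 downbeat M2
bar 2: v0=C4 v1=C4 downbeat P1
bar 3: v0=D4 v1=A4 downbeat P5
bar 4: v0=A3 v1=F4 downbeat m6
bar 5: v0=G3 v1=G4 downbeat P8
  -> R4 @ bar 1 tick 0 v(0, 1): A3/B3 M2 untreated
  -> R1 @ bar 5 tick 0 v(0, 1): A3/A4 P8 -> G3/G4 P8 similar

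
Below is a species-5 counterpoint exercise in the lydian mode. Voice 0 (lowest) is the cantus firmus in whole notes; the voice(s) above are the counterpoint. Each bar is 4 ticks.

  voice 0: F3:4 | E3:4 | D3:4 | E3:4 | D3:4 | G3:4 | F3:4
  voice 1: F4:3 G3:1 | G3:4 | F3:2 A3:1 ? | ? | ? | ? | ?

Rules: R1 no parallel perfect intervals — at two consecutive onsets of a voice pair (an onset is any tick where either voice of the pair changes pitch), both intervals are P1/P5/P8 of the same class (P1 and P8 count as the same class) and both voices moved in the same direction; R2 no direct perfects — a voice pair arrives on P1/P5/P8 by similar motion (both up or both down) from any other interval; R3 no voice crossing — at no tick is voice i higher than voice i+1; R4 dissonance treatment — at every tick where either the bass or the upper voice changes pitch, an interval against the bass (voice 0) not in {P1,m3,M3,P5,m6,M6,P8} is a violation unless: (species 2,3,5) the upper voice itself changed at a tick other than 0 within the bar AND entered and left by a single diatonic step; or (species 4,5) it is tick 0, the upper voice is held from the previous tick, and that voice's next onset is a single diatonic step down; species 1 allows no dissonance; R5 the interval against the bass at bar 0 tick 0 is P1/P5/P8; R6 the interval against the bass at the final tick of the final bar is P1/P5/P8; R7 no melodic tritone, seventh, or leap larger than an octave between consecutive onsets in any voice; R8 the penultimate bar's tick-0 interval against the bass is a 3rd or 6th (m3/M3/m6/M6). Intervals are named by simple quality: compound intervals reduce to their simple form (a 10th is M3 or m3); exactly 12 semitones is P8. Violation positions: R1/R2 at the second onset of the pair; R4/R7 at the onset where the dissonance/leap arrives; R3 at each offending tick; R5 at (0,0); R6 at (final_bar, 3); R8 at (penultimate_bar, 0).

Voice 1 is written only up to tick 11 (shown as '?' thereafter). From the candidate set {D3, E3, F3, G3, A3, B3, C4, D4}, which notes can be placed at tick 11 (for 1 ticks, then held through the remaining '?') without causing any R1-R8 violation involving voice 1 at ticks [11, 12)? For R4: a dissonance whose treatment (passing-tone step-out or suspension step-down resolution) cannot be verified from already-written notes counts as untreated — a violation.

D3: legal
E3: violates R4
F3: legal
G3: violates R4
A3: legal
B3: legal
C4: violates R4
D4: legal

{A3, B3, D3, D4, F3}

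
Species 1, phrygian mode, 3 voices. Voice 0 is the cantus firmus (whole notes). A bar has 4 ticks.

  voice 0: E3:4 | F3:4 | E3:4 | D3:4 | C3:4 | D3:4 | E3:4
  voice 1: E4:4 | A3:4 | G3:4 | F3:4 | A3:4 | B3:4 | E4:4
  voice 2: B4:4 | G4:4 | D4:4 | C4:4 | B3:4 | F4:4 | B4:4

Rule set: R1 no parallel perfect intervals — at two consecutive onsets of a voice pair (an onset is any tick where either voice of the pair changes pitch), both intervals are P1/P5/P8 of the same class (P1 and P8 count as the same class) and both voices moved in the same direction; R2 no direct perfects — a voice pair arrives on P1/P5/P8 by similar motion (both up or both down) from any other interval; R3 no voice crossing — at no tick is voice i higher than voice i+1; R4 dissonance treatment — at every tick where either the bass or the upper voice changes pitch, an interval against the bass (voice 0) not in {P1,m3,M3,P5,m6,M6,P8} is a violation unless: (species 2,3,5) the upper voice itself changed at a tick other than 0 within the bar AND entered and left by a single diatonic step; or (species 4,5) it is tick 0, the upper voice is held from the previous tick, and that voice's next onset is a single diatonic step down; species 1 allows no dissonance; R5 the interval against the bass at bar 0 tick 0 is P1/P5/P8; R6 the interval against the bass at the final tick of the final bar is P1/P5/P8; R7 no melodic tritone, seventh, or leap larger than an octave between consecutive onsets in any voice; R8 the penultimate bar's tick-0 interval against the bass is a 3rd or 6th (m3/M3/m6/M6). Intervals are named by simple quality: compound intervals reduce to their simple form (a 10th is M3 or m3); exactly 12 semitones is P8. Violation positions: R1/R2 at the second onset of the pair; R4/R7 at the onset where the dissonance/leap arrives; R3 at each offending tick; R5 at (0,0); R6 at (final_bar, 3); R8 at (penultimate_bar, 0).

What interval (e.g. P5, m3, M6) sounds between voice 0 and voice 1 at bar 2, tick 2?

voice 0=E3 voice 1=G3 -> m3

m3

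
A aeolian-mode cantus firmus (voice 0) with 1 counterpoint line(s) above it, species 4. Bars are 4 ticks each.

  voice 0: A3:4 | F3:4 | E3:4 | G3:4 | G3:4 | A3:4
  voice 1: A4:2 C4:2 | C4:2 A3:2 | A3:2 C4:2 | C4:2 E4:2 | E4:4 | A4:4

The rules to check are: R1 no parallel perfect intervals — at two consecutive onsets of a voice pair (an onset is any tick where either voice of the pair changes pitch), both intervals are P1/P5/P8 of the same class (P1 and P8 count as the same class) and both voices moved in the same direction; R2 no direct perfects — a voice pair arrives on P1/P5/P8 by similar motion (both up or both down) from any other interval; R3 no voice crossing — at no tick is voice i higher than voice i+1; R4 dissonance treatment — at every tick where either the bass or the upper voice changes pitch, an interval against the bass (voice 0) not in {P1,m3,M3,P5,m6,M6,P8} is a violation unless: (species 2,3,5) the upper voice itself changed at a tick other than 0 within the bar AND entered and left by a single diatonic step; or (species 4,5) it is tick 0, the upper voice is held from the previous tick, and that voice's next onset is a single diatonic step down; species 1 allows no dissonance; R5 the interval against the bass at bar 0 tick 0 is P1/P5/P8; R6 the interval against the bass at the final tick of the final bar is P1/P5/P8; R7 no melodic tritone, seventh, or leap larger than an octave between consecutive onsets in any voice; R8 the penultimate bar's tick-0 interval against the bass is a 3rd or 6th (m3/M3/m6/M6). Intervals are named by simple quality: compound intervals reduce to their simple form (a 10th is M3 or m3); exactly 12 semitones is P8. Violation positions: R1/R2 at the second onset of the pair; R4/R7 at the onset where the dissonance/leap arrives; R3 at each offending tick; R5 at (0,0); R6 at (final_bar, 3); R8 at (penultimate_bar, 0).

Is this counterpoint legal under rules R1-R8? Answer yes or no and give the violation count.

No (3 violations)

bar 0: v0=A3 v1=A4 (P8)
bar 1: v0=F3 v1=C4 (P5)
bar 2: v0=E3 v1=A3 (P4)
bar 3: v0=G3 v1=C4 (P4)
bar 4: v0=G3 v1=E4 (M6)
bar 5: v0=A3 v1=A4 (P8)
  R4 @ bar2.0: E3/A3 P4 untreated
  R4 @ bar3.0: G3/C4 P4 untreated
  R2 @ bar5.0: G3/E4 M6 -> A3/A4 P8 similar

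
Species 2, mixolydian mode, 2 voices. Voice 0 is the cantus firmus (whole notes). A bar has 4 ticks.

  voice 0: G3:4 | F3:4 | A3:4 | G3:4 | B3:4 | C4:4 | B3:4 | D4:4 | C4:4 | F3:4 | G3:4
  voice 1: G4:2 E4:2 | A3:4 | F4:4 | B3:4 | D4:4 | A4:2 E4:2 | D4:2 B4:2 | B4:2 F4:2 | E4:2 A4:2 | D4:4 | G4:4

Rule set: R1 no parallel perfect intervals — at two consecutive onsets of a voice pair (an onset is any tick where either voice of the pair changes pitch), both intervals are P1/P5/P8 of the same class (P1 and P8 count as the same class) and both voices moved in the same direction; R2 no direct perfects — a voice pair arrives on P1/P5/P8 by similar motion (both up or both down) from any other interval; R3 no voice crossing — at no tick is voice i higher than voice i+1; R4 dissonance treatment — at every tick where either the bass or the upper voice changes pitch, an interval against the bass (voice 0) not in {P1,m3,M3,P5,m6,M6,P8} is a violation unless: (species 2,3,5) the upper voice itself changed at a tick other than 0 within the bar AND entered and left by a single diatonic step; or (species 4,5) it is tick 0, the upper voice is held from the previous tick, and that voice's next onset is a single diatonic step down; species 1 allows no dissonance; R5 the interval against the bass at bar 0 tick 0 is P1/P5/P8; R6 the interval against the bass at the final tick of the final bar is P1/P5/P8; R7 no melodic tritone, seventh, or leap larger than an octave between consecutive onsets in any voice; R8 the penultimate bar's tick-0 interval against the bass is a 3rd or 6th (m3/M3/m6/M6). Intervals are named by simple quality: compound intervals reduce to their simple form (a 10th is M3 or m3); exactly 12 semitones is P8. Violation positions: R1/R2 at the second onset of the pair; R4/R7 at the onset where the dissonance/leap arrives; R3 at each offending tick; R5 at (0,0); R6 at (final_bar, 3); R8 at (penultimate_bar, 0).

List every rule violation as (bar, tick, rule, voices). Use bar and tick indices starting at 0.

(3, 0, R7, (1,))
(7, 2, R7, (1,))
(10, 0, R2, (0, 1))

bar 0: v0=G3 v1=G4 downbeat P8
bar 1: v0=F3 v1=A3 downbeat M3
bar 2: v0=A3 v1=F4 downbeat m6
bar 3: v0=G3 v1=B3 downbeat M3
bar 4: v0=B3 v1=D4 downbeat m3
bar 5: v0=C4 v1=A4 downbeat M6
bar 6: v0=B3 v1=D4 downbeat m3
bar 7: v0=D4 v1=B4 downbeat M6
bar 8: v0=C4 v1=E4 downbeat M3
bar 9: v0=F3 v1=D4 downbeat M6
bar 10: v0=G3 v1=G4 downbeat P8
  -> R7 @ bar 3 tick 0 v(1,): F4->B3 leap 6st
  -> R7 @ bar 7 tick 2 v(1,): B4->F4 leap 6st
  -> R2 @ bar 10 tick 0 v(0, 1): F3/D4 M6 -> G3/G4 P8 similar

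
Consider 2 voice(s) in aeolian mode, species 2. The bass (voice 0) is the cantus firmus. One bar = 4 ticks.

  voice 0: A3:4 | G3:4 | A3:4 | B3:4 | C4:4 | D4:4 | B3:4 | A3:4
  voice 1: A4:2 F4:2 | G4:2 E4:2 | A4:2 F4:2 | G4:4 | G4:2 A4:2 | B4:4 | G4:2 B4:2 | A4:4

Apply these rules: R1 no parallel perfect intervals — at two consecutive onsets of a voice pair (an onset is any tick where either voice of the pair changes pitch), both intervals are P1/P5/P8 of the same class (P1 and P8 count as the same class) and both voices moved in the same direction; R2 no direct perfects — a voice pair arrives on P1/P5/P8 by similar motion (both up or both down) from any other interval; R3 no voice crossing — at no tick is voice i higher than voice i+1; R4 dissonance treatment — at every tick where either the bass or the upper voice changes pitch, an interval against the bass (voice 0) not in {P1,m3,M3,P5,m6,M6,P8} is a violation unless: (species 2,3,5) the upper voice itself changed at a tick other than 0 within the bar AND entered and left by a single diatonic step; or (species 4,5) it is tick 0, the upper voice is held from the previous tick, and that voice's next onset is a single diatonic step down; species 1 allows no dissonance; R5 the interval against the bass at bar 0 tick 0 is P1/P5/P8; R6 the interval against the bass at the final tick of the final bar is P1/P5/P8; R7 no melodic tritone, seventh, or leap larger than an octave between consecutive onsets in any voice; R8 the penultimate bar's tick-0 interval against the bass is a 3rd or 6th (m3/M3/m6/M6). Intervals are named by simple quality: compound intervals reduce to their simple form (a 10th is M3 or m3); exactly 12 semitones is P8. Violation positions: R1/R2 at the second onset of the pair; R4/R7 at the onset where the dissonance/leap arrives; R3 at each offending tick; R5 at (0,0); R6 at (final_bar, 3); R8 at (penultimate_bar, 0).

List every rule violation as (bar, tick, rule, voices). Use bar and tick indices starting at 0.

(2, 0, R2, (0, 1))
(7, 0, R1, (0, 1))

bar 0: v0=A3 v1=A4 downbeat P8
bar 1: v0=G3 v1=G4 downbeat P8
bar 2: v0=A3 v1=A4 downbeat P8
bar 3: v0=B3 v1=G4 downbeat m6
bar 4: v0=C4 v1=G4 downbeat P5
bar 5: v0=D4 v1=B4 downbeat M6
bar 6: v0=B3 v1=G4 downbeat m6
bar 7: v0=A3 v1=A4 downbeat P8
  -> R2 @ bar 2 tick 0 v(0, 1): G3/E4 M6 -> A3/A4 P8 similar
  -> R1 @ bar 7 tick 0 v(0, 1): B3/B4 P8 -> A3/A4 P8 similar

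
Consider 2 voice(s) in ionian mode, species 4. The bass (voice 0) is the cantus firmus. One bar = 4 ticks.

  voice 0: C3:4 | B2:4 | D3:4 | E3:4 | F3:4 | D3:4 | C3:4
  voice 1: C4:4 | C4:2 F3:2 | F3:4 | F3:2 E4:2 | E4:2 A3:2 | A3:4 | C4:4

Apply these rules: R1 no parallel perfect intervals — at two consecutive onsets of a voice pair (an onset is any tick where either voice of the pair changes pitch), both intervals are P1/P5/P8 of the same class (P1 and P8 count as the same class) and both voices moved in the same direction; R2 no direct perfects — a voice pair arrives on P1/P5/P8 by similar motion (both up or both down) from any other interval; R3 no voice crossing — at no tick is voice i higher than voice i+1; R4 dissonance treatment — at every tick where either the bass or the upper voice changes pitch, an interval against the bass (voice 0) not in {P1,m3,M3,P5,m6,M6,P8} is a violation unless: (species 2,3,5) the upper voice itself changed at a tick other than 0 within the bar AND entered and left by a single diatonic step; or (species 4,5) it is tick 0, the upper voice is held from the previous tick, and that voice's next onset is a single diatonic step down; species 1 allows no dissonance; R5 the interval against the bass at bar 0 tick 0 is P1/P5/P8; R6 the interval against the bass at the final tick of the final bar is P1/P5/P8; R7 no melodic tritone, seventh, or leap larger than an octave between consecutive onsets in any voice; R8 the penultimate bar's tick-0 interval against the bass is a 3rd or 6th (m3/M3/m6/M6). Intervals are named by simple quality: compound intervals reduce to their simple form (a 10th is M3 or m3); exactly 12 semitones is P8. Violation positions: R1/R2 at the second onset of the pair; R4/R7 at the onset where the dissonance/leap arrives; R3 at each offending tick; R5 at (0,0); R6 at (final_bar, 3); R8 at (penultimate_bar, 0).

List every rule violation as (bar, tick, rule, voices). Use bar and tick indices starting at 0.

bar 0: v0=C3 v1=C4 downbeat P8
bar 1: v0=B2 v1=C4 downbeat m2
bar 2: v0=D3 v1=F3 downbeat m3
bar 3: v0=E3 v1=F3 downbeat m2
bar 4: v0=F3 v1=E4 downbeat M7
bar 5: v0=D3 v1=A3 downbeat P5
bar 6: v0=C3 v1=C4 downbeat P8
  -> R4 @ bar 1 tick 0 v(0, 1): B2/C4 m2 untreated
  -> R4 @ bar 1 tick 2 v(0, 1): B2/F3 TT untreated
  -> R4 @ bar 3 tick 0 v(0, 1): E3/F3 m2 untreated
  -> R7 @ bar 3 tick 2 v(1,): F3->E4 leap 11st
  -> R4 @ bar 4 tick 0 v(0, 1): F3/E4 M7 untreated
  -> R8 @ bar 5 tick 0 v(0, 1): penult P5 not 3rd/6th

(1, 0, R4, (0, 1))
(1, 2, R4, (0, 1))
(3, 0, R4, (0, 1))
(3, 2, R7, (1,))
(4, 0, R4, (0, 1))
(5, 0, R8, (0, 1))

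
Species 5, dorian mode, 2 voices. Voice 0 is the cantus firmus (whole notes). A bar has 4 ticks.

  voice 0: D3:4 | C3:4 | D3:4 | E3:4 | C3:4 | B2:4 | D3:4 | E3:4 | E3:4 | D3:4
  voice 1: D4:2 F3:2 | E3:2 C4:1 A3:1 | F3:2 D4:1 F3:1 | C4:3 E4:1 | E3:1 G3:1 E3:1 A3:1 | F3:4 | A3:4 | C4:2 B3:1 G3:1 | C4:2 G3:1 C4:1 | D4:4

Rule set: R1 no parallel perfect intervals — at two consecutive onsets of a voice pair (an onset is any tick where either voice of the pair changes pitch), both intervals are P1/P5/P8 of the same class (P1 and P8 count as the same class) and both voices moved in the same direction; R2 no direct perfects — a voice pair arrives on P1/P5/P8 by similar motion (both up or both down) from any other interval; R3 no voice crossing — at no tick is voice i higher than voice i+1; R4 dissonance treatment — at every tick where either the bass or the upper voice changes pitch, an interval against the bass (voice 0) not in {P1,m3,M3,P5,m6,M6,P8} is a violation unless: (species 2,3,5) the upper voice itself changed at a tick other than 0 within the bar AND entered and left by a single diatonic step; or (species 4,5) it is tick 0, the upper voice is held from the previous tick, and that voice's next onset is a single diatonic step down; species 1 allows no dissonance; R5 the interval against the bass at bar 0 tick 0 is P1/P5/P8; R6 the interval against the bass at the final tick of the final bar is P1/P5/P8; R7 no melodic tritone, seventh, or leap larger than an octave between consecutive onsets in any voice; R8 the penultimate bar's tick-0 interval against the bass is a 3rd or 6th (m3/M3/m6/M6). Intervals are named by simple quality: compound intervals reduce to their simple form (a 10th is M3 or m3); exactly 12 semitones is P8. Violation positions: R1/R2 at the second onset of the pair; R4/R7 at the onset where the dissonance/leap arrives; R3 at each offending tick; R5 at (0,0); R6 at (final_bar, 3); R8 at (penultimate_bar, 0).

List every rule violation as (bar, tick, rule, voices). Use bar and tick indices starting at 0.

(5, 0, R4, (0, 1))
(6, 0, R2, (0, 1))

bar 0: v0=D3 v1=D4 downbeat P8
bar 1: v0=C3 v1=E3 downbeat M3
bar 2: v0=D3 v1=F3 downbeat m3
bar 3: v0=E3 v1=C4 downbeat m6
bar 4: v0=C3 v1=E3 downbeat M3
bar 5: v0=B2 v1=F3 downbeat TT
bar 6: v0=D3 v1=A3 downbeat P5
bar 7: v0=E3 v1=C4 downbeat m6
bar 8: v0=E3 v1=C4 downbeat m6
bar 9: v0=D3 v1=D4 downbeat P8
  -> R4 @ bar 5 tick 0 v(0, 1): B2/F3 TT untreated
  -> R2 @ bar 6 tick 0 v(0, 1): B2/F3 TT -> D3/A3 P5 similar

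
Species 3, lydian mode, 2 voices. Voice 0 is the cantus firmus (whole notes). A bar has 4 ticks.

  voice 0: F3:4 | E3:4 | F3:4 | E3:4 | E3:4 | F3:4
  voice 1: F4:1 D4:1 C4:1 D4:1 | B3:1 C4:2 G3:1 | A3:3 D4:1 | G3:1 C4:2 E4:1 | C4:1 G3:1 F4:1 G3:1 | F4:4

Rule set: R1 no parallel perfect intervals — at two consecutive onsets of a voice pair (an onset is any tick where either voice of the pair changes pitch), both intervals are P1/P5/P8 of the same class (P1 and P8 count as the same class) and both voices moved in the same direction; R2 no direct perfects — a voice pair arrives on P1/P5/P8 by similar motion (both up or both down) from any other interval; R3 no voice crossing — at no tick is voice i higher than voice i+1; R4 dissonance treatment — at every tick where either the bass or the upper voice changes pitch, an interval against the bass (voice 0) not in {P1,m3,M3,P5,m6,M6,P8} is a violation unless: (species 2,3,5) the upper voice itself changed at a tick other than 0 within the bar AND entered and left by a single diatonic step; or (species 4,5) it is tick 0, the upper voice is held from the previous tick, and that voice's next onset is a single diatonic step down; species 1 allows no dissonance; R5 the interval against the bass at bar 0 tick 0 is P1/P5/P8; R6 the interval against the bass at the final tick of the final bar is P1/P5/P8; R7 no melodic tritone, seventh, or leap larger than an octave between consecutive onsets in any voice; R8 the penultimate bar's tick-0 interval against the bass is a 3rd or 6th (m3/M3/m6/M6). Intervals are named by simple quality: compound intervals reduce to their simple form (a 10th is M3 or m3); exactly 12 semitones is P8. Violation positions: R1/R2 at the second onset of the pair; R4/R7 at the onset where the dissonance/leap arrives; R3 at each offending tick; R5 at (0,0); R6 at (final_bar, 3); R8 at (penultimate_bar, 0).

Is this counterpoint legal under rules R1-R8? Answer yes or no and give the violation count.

No (6 violations)

bar 0: v0=F3 v1=F4 (P8)
bar 1: v0=E3 v1=B3 (P5)
bar 2: v0=F3 v1=A3 (M3)
bar 3: v0=E3 v1=G3 (m3)
bar 4: v0=E3 v1=C4 (m6)
bar 5: v0=F3 v1=F4 (P8)
  R2 @ bar1.0: F3/D4 M6 -> E3/B3 P5 similar
  R4 @ bar4.2: E3/F4 m2 untreated
  R7 @ bar4.2: G3->F4 leap 10st
  R7 @ bar4.3: F4->G3 leap 10st
  R2 @ bar5.0: E3/G3 m3 -> F3/F4 P8 similar
  R7 @ bar5.0: G3->F4 leap 10st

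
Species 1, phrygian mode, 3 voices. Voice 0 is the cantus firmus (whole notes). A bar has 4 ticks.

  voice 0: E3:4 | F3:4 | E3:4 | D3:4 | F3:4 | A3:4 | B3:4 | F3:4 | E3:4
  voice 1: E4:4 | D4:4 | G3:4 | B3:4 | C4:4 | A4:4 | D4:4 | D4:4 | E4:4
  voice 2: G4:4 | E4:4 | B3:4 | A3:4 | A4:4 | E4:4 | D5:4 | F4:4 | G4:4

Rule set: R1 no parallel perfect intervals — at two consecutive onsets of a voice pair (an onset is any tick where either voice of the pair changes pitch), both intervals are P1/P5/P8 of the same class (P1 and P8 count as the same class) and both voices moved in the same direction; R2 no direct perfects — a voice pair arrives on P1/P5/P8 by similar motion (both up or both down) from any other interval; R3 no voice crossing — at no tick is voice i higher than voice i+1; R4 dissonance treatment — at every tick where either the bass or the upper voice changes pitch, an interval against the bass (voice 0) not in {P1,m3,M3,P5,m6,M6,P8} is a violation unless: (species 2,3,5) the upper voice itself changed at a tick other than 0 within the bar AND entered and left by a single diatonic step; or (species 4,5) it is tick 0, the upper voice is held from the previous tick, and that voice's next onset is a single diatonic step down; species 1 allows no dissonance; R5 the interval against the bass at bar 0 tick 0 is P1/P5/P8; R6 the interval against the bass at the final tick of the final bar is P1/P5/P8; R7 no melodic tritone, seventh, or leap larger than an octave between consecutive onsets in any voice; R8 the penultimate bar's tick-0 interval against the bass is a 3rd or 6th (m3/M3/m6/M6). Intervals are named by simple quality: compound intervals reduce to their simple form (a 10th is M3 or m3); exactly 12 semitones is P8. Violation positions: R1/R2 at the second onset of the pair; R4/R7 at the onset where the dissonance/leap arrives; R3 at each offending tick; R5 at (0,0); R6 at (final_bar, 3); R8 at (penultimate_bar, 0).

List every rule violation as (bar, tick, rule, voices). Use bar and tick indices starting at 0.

bar 0: v0=E3 v1=E4 v2=G4 downbeat m3
bar 1: v0=F3 v1=D4 v2=E4 downbeat M7
bar 2: v0=E3 v1=G3 v2=B3 downbeat P5
bar 3: v0=D3 v1=B3 v2=A3 downbeat P5
bar 4: v0=F3 v1=C4 v2=A4 downbeat M3
bar 5: v0=A3 v1=A4 v2=E4 downbeat P5
bar 6: v0=B3 v1=D4 v2=D5 downbeat m3
bar 7: v0=F3 v1=D4 v2=F4 downbeat P8
bar 8: v0=E3 v1=E4 v2=G4 downbeat m3
  -> R5 @ bar 0 tick 0 v(0, 2): opens on m3
  -> R4 @ bar 1 tick 0 v(0, 2): F3/E4 M7 untreated
  -> R2 @ bar 2 tick 0 v(0, 2): F3/E4 M7 -> E3/B3 P5 similar
  -> R1 @ bar 3 tick 0 v(0, 2): E3/B3 P5 -> D3/A3 P5 similar
  -> R3 @ bar 3 tick 0 v(1, 2): B3 above A3
  -> R3 @ bar 3 tick 1 v(1, 2): B3 above A3
  -> R3 @ bar 3 tick 2 v(1, 2): B3 above A3
  -> R3 @ bar 3 tick 3 v(1, 2): B3 above A3
  -> R2 @ bar 4 tick 0 v(0, 1): D3/B3 M6 -> F3/C4 P5 similar
  -> R2 @ bar 5 tick 0 v(0, 1): F3/C4 P5 -> A3/A4 P8 similar
  -> R3 @ bar 5 tick 0 v(1, 2): A4 above E4
  -> R3 @ bar 5 tick 1 v(1, 2): A4 above E4
  -> R3 @ bar 5 tick 2 v(1, 2): A4 above E4
  -> R3 @ bar 5 tick 3 v(1, 2): A4 above E4
  -> R7 @ bar 6 tick 0 v(2,): E4->D5 leap 10st
  -> R2 @ bar 7 tick 0 v(0, 2): B3/D5 m3 -> F3/F4 P8 similar
  -> R7 @ bar 7 tick 0 v(0,): B3->F3 leap 6st
  -> R8 @ bar 7 tick 0 v(0, 2): penult P8 not 3rd/6th
  -> R6 @ bar 8 tick 3 v(0, 2): closes on m3

(0, 0, R5, (0, 2))
(1, 0, R4, (0, 2))
(2, 0, R2, (0, 2))
(3, 0, R1, (0, 2))
(3, 0, R3, (1, 2))
(3, 1, R3, (1, 2))
(3, 2, R3, (1, 2))
(3, 3, R3, (1, 2))
(4, 0, R2, (0, 1))
(5, 0, R2, (0, 1))
(5, 0, R3, (1, 2))
(5, 1, R3, (1, 2))
(5, 2, R3, (1, 2))
(5, 3, R3, (1, 2))
(6, 0, R7, (2,))
(7, 0, R2, (0, 2))
(7, 0, R7, (0,))
(7, 0, R8, (0, 2))
(8, 3, R6, (0, 2))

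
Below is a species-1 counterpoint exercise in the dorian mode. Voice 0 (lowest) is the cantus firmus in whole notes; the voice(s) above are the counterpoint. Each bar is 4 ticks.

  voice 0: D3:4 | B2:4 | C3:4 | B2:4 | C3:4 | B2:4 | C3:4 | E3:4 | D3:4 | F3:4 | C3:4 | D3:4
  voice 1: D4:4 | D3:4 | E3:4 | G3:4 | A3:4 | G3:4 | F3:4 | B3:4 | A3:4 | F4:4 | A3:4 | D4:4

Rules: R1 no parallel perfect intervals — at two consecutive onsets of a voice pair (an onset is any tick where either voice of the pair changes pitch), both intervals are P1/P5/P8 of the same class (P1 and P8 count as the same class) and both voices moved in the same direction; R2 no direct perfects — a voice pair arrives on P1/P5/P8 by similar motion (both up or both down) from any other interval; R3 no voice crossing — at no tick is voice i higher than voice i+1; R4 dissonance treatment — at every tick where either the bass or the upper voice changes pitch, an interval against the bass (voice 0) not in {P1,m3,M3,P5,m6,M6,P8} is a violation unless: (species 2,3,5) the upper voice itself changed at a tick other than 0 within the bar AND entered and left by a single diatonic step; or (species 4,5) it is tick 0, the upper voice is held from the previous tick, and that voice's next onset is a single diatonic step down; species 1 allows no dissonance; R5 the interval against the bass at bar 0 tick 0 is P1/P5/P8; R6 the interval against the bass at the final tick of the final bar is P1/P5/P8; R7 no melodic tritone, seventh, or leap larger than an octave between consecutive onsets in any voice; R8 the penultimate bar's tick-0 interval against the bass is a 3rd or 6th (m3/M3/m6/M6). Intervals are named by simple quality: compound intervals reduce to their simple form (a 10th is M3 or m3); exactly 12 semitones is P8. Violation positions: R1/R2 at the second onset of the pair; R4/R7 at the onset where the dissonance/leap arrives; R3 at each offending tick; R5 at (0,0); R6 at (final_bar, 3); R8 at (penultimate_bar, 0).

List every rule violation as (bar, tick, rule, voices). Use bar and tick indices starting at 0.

bar 0: v0=D3 v1=D4 downbeat P8
bar 1: v0=B2 v1=D3 downbeat m3
bar 2: v0=C3 v1=E3 downbeat M3
bar 3: v0=B2 v1=G3 downbeat m6
bar 4: v0=C3 v1=A3 downbeat M6
bar 5: v0=B2 v1=G3 downbeat m6
bar 6: v0=C3 v1=F3 downbeat P4
bar 7: v0=E3 v1=B3 downbeat P5
bar 8: v0=D3 v1=A3 downbeat P5
bar 9: v0=F3 v1=F4 downbeat P8
bar 10: v0=C3 v1=A3 downbeat M6
bar 11: v0=D3 v1=D4 downbeat P8
  -> R4 @ bar 6 tick 0 v(0, 1): C3/F3 P4 untreated
  -> R2 @ bar 7 tick 0 v(0, 1): C3/F3 P4 -> E3/B3 P5 similar
  -> R7 @ bar 7 tick 0 v(1,): F3->B3 leap 6st
  -> R1 @ bar 8 tick 0 v(0, 1): E3/B3 P5 -> D3/A3 P5 similar
  -> R2 @ bar 9 tick 0 v(0, 1): D3/A3 P5 -> F3/F4 P8 similar
  -> R2 @ bar 11 tick 0 v(0, 1): C3/A3 M6 -> D3/D4 P8 similar

(6, 0, R4, (0, 1))
(7, 0, R2, (0, 1))
(7, 0, R7, (1,))
(8, 0, R1, (0, 1))
(9, 0, R2, (0, 1))
(11, 0, R2, (0, 1))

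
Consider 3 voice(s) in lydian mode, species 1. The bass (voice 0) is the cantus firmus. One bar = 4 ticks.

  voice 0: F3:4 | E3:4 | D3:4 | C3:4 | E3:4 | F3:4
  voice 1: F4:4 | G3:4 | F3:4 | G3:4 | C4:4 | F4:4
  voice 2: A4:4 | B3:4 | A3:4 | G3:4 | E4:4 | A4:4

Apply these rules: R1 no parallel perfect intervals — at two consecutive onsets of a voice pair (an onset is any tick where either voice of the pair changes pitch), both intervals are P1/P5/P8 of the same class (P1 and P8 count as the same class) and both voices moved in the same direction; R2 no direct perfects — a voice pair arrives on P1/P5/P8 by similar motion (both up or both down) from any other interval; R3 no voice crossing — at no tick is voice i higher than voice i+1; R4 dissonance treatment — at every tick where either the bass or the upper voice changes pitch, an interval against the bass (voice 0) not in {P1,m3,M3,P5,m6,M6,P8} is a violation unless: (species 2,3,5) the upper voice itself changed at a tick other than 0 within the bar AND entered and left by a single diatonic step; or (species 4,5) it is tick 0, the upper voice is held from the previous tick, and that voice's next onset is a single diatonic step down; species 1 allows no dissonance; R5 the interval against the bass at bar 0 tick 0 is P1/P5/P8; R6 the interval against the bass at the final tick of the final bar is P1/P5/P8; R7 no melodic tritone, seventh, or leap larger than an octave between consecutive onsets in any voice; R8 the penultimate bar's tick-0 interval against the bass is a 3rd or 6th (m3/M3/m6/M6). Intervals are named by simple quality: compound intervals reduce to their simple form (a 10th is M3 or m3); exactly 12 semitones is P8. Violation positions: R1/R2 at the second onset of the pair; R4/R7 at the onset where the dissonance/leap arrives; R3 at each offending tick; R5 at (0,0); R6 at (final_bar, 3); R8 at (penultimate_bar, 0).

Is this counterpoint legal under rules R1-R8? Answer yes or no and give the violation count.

No (10 violations)

bar 0: v0=F3 v1=F4 v2=A4 (M3)
bar 1: v0=E3 v1=G3 v2=B3 (P5)
bar 2: v0=D3 v1=F3 v2=A3 (P5)
bar 3: v0=C3 v1=G3 v2=G3 (P5)
bar 4: v0=E3 v1=C4 v2=E4 (P8)
bar 5: v0=F3 v1=F4 v2=A4 (M3)
  R5 @ bar0.0: opens on M3
  R2 @ bar1.0: F3/A4 M3 -> E3/B3 P5 similar
  R7 @ bar1.0: F4->G3 leap 10st
  R7 @ bar1.0: A4->B3 leap 10st
  R1 @ bar2.0: E3/B3 P5 -> D3/A3 P5 similar
  R1 @ bar3.0: D3/A3 P5 -> C3/G3 P5 similar
  R2 @ bar4.0: C3/G3 P5 -> E3/E4 P8 similar
  R8 @ bar4.0: penult P8 not 3rd/6th
  R2 @ bar5.0: E3/C4 m6 -> F3/F4 P8 similar
  R6 @ bar5.3: closes on M3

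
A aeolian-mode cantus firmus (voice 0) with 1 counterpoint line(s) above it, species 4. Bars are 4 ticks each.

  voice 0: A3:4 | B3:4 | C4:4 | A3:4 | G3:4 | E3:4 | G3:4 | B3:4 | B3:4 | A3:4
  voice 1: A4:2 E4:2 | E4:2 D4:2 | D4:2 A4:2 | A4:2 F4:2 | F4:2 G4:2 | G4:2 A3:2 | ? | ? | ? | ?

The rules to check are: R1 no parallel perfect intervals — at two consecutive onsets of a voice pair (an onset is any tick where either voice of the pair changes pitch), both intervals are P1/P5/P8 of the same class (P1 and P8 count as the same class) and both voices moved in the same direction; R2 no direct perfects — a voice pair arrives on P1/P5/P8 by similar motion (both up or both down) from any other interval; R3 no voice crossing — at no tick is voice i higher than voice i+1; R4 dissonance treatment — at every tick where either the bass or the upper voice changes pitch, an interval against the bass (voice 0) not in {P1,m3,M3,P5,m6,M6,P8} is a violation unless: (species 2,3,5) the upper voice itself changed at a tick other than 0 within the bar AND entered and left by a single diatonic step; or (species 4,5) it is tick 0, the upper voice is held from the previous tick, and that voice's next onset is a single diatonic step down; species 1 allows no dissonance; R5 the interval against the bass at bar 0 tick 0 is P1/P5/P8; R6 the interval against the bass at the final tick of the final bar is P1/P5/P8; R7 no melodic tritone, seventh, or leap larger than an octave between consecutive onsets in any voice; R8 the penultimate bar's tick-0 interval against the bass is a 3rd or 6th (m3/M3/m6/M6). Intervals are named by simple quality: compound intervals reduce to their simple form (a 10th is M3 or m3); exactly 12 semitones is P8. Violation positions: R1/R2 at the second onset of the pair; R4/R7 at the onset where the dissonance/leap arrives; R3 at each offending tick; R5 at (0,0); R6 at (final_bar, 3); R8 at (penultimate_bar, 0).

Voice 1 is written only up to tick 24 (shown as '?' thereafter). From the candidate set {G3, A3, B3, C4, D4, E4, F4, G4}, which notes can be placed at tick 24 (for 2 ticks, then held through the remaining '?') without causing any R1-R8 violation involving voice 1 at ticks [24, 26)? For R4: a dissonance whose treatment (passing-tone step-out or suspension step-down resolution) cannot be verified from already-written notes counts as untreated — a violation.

G3: legal
A3: violates R4
B3: legal
C4: violates R4
D4: violates R2
E4: legal
F4: violates R4
G4: violates R2,R7

{B3, E4, G3}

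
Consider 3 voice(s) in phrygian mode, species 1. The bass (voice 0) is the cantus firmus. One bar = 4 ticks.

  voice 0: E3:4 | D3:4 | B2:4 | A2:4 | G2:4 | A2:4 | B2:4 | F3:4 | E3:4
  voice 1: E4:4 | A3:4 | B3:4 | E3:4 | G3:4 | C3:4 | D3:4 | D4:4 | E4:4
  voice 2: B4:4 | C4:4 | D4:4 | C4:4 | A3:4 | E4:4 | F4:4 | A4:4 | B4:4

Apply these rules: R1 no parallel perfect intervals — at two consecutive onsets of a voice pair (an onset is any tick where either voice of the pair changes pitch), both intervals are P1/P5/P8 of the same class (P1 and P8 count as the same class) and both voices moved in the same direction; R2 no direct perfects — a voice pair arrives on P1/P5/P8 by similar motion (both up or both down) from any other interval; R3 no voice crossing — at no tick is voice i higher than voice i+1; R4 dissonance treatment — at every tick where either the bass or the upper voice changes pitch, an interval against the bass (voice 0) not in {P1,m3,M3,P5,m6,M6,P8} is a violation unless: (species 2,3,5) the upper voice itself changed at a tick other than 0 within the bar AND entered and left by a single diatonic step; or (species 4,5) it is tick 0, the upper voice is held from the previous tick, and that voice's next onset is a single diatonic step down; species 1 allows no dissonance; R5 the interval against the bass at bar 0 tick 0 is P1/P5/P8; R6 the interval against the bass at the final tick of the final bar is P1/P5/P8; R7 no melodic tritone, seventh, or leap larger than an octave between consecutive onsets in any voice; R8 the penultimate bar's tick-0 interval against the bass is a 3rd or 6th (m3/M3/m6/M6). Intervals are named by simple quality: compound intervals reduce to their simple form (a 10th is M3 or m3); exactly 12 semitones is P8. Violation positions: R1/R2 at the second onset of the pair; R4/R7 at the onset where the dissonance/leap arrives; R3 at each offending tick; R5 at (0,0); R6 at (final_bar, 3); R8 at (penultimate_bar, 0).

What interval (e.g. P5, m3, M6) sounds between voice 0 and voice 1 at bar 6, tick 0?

m3

voice 0=B2 voice 1=D3 -> m3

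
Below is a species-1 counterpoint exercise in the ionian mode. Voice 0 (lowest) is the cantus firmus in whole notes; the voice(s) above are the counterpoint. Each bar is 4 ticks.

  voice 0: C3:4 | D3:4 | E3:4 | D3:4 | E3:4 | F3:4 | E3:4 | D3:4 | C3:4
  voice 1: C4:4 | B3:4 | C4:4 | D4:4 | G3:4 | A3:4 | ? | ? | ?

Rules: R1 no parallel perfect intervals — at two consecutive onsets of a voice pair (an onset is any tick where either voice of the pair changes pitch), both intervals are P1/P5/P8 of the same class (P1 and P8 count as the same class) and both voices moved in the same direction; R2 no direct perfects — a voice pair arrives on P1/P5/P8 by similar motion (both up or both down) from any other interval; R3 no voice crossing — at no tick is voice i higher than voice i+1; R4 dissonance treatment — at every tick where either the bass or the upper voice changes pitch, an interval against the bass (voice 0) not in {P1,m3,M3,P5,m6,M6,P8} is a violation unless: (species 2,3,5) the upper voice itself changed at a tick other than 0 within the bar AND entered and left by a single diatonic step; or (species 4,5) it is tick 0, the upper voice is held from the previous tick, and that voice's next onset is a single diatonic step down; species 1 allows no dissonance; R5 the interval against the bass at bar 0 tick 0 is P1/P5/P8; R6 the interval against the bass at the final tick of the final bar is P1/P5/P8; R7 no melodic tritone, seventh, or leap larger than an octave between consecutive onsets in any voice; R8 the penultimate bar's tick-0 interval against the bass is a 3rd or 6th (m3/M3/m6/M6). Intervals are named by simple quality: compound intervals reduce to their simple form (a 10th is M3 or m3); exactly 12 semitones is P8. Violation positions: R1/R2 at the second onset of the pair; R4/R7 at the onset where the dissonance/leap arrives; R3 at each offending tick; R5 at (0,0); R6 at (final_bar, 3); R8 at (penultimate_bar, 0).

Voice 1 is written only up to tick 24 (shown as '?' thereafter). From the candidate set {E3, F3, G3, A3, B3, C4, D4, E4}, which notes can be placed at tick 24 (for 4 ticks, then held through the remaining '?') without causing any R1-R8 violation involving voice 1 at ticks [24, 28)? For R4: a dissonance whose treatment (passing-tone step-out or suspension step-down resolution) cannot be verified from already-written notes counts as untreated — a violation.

{B3, C4, E4, G3}

E3: violates R2
F3: violates R4
G3: legal
A3: violates R4
B3: legal
C4: legal
D4: violates R4
E4: legal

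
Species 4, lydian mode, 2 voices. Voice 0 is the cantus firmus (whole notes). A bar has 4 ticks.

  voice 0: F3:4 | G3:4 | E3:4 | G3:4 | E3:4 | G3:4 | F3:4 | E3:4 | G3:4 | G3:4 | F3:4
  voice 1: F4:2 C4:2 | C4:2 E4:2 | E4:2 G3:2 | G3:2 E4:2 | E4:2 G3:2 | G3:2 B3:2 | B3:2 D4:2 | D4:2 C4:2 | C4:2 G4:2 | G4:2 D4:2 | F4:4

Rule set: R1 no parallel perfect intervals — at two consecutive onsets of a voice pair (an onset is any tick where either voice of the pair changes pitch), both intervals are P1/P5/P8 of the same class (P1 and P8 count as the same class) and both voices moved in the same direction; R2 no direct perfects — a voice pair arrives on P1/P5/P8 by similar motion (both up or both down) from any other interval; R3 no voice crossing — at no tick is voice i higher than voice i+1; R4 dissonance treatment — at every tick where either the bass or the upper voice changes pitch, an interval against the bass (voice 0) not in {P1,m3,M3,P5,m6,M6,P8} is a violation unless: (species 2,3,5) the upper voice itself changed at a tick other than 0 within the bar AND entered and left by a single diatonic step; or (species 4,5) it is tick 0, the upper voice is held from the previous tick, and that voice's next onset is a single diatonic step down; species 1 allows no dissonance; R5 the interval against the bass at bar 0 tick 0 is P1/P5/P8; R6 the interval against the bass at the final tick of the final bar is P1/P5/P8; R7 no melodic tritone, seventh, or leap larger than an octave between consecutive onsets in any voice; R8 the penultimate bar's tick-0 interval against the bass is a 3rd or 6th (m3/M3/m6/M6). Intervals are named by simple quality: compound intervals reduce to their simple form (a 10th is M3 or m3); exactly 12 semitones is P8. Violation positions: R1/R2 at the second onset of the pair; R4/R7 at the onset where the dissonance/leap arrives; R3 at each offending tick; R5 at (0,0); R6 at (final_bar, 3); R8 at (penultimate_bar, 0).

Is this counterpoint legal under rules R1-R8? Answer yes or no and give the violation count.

bar 0: v0=F3 v1=F4 (P8)
bar 1: v0=G3 v1=C4 (P4)
bar 2: v0=E3 v1=E4 (P8)
bar 3: v0=G3 v1=G3 (P1)
bar 4: v0=E3 v1=E4 (P8)
bar 5: v0=G3 v1=G3 (P1)
bar 6: v0=F3 v1=B3 (TT)
bar 7: v0=E3 v1=D4 (m7)
bar 8: v0=G3 v1=C4 (P4)
bar 9: v0=G3 v1=G4 (P8)
bar 10: v0=F3 v1=F4 (P8)
  R4 @ bar1.0: G3/C4 P4 untreated
  R4 @ bar6.0: F3/B3 TT untreated
  R4 @ bar8.0: G3/C4 P4 untreated
  R8 @ bar9.0: penult P8 not 3rd/6th

No (4 violations)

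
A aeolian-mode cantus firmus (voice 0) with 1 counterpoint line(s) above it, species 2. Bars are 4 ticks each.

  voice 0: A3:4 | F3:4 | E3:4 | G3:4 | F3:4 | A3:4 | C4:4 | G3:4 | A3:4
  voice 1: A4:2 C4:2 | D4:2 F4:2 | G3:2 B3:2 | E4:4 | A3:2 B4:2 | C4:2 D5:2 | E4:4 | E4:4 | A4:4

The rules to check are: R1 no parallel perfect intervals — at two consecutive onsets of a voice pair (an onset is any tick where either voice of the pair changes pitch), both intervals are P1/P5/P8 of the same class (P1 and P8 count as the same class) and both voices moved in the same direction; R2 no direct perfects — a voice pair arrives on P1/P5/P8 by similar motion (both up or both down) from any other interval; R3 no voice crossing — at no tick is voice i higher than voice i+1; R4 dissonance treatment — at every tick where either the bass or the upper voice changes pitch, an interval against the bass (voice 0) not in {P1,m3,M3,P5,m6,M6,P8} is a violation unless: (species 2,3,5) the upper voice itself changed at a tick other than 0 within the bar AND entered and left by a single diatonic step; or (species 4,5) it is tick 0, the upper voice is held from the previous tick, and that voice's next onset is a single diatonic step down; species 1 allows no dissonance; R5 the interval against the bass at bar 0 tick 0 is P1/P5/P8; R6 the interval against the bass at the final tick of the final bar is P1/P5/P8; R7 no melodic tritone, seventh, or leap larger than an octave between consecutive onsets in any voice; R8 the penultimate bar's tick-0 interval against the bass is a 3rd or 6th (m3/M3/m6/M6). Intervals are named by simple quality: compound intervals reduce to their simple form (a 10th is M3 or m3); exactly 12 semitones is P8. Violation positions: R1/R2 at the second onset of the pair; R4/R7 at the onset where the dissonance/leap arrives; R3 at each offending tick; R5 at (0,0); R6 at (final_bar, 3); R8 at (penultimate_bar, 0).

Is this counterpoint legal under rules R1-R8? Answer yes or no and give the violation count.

No (8 violations)

bar 0: v0=A3 v1=A4 (P8)
bar 1: v0=F3 v1=D4 (M6)
bar 2: v0=E3 v1=G3 (m3)
bar 3: v0=G3 v1=E4 (M6)
bar 4: v0=F3 v1=A3 (M3)
bar 5: v0=A3 v1=C4 (m3)
bar 6: v0=C4 v1=E4 (M3)
bar 7: v0=G3 v1=E4 (M6)
bar 8: v0=A3 v1=A4 (P8)
  R7 @ bar2.0: F4->G3 leap 10st
  R4 @ bar4.2: F3/B4 TT untreated
  R7 @ bar4.2: A3->B4 leap 14st
  R7 @ bar5.0: B4->C4 leap 11st
  R4 @ bar5.2: A3/D5 P4 untreated
  R7 @ bar5.2: C4->D5 leap 14st
  R7 @ bar6.0: D5->E4 leap 10st
  R2 @ bar8.0: G3/E4 M6 -> A3/A4 P8 similar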